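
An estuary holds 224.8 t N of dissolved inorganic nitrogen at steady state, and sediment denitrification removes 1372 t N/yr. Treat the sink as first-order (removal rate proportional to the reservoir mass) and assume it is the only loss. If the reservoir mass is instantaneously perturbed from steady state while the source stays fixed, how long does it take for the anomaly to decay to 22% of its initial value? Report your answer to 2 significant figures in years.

For a linear reservoir the anomaly decays as exp(−t/τ) with τ = M/F = 224.8/1372 = 0.1638 yr.
exp(−t/τ) = 0.22 ⇒ t = −τ ln(0.22) = 0.1638 × 1.514 = 0.2481 yr.

0.25 yr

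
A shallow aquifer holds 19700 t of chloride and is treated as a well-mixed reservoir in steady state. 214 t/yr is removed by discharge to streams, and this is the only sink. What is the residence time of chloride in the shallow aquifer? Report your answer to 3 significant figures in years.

92.1 yr

τ = M / F = 19700 / 214 = 92.06 yr.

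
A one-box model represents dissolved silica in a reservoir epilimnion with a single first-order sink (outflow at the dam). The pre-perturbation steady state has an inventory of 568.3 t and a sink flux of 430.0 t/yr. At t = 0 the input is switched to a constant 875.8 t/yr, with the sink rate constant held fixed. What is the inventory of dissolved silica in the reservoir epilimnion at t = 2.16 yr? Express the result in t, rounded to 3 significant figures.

1040 t

τ = M₀/F₀ = 568.3/430.0 = 1.322 yr; rate constant k = 1/τ.
New steady state M_∞ = F₁/k = F₁·τ = 875.8 × 1.322 = 1157.5 t.
M(t) = M_∞ + (M₀ − M_∞)·e^(−t/τ); t/τ = 2.16/1.322 = 1.634, so e^(−t/τ) = 0.1951.
M(t) = 1157.5 − 589.2 × 0.1951 = 1042.5 t.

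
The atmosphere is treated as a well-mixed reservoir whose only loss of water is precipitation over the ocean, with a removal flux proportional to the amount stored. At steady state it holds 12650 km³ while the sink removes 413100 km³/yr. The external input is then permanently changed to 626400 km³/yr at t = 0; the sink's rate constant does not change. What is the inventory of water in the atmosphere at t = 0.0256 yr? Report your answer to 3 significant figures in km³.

Residence time τ = M₀/F₀ = 0.03062 yr. The eventual steady state is M_∞ = M₀·(F₁/F₀) = 12650 × 626400/413100 = 19182 km³.
The anomaly ΔM(t) = M(t) − M_∞ decays as ΔM₀·e^(−t/τ) with ΔM₀ = 12650 − 19182 = −6532 km³.
At t = 0.0256 yr, e^(−t/τ) = e^(−0.8360) = 0.4334, so ΔM = −2831 km³ and M = 19182 − 2831 = 16351 km³.

16400 km³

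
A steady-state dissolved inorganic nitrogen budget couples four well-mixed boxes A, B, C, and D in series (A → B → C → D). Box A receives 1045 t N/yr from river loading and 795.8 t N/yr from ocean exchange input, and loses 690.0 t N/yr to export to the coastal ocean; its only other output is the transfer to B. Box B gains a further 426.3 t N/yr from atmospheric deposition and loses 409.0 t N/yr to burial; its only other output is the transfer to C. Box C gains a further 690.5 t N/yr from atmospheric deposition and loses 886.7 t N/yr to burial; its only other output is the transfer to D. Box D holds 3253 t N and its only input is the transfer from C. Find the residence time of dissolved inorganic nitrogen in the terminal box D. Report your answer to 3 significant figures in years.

Box A: F(A→B) = (1045 + 795.8) − 690.0 = 1150.8 t N/yr.
Box B: F(B→C) = (1150.8 + 426.3) − 409.0 = 1168.1 t N/yr.
Box C: F(C→D) = (1168.1 + 690.5) − 886.7 = 971.90 t N/yr.
Box D throughput = its input = 971.90 t N/yr; τ = 3253 / 971.90 = 3.347 yr.

3.35 yr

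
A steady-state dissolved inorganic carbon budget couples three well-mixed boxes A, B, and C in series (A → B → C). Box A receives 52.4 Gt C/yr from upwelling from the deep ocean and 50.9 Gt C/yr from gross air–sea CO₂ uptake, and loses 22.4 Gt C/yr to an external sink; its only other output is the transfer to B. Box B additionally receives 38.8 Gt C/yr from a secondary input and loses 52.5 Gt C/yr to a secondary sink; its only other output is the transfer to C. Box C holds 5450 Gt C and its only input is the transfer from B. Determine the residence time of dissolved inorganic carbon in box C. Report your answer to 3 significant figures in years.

81.1 yr

Box A: F(A→B) = (52.4 + 50.9) − 22.4 = 80.900 Gt C/yr.
Box B: F(B→C) = (80.900 + 38.8) − 52.5 = 67.200 Gt C/yr.
Box C throughput = its input = 67.200 Gt C/yr; τ = 5450 / 67.200 = 81.10 yr.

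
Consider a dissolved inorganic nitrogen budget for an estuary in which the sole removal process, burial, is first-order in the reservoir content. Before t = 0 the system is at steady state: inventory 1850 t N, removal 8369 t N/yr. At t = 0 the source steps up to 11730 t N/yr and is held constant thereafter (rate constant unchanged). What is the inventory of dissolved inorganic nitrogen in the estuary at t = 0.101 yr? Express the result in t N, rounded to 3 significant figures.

2120 t N

The sink rate constant is k = F₀/M₀ = 8369/1850 = 4.524 yr⁻¹.
Solving dM/dt = F₁ − kM with M(0) = M₀ gives M(t) = F₁/k + (M₀ − F₁/k)·e^(−kt).
F₁/k = 11730/4.524 = 2593.0 t N; kt = 4.524 × 0.101 = 0.4569, e^(−kt) = 0.6332.
M(0.101) = 2593.0 + (1850 − 2593.0) × 0.6332 = 2593.0 − 470.5 = 2122.5 t N.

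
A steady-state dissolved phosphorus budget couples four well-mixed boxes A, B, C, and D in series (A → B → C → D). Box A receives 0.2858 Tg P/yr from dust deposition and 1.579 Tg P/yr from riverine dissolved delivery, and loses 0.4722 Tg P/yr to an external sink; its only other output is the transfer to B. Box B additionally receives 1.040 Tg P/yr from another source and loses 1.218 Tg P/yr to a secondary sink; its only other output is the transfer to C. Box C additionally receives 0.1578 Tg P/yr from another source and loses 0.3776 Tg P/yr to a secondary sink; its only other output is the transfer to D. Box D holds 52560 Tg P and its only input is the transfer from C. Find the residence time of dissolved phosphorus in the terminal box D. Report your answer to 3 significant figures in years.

52800 yr

Box A: F(A→B) = (0.2858 + 1.579) − 0.4722 = 1.3926 Tg P/yr.
Box B: F(B→C) = (1.3926 + 1.040) − 1.218 = 1.2146 Tg P/yr.
Box C: F(C→D) = (1.2146 + 0.1578) − 0.3776 = 0.99480 Tg P/yr.
Box D throughput = its input = 0.99480 Tg P/yr; τ = 52560 / 0.99480 = 52830 yr.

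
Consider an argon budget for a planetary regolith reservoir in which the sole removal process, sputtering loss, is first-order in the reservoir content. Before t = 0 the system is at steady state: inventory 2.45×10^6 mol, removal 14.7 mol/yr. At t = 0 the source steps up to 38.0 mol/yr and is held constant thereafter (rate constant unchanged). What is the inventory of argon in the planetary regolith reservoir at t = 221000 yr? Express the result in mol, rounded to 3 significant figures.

Residence time τ = M₀/F₀ = 166700 yr. The eventual steady state is M_∞ = M₀·(F₁/F₀) = 2.45×10^6 × 38.0/14.7 = 6.3333×10^6 mol.
The anomaly ΔM(t) = M(t) − M_∞ decays as ΔM₀·e^(−t/τ) with ΔM₀ = 2.45×10^6 − 6.3333×10^6 = −3.883×10^6 mol.
At t = 221000 yr, e^(−t/τ) = e^(−1.326) = 0.2655, so ΔM = −1.031×10^6 mol and M = 6.3333×10^6 − 1.031×10^6 = 5.3022×10^6 mol.

5.30×10^6 mol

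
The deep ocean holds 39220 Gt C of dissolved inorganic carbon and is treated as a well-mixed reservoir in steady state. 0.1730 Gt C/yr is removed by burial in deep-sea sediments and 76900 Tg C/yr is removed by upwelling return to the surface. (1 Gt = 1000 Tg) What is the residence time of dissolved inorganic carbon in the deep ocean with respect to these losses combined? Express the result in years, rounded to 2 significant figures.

Convert the upwelling return to the surface flux: 76900 Tg C/yr = 76.90 Gt C/yr.
Total removal = 0.1730 + 76.90 = 77.073 Gt C/yr.
τ = M / ΣF_out = 39220 / 77.073 = 508.9 yr.

510 yr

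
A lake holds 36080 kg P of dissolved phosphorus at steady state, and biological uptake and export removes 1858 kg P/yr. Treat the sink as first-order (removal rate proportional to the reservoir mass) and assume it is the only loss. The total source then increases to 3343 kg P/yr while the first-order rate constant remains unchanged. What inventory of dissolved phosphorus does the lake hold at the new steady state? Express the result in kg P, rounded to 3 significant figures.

Rate constant k = F/M = 1858 / 36080 = 0.05150 yr⁻¹.
At the new steady state, source = k·M_new ⇒ M_new = 3343 / 0.05150 = 64920 kg P.
(Equivalently M_new = M × F_new/F_old = 36080 × 3343/1858.)

64900 kg P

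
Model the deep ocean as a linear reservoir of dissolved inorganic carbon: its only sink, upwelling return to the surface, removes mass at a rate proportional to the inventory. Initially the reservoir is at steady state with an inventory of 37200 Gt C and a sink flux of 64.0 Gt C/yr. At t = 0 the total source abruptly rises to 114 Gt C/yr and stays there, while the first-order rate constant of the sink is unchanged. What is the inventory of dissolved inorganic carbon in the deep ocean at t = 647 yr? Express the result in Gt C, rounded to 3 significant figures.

56700 Gt C

The sink rate constant is k = F₀/M₀ = 64.0/37200 = 0.001720 yr⁻¹.
Solving dM/dt = F₁ − kM with M(0) = M₀ gives M(t) = F₁/k + (M₀ − F₁/k)·e^(−kt).
F₁/k = 114/0.001720 = 66262 Gt C; kt = 0.001720 × 647 = 1.113, e^(−kt) = 0.3285.
M(647) = 66262 + (37200 − 66262) × 0.3285 = 66262 − 9548 = 56715 Gt C.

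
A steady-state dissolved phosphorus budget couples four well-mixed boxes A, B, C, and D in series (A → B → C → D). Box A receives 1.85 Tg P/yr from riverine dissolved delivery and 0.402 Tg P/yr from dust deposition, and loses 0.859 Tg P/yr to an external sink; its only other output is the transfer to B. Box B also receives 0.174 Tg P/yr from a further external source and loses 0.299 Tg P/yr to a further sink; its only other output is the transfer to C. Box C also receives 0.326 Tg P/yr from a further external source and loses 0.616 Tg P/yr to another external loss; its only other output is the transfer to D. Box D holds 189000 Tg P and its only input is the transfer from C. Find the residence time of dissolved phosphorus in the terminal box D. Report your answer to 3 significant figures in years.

Box A: F(A→B) = (1.85 + 0.402) − 0.859 = 1.3930 Tg P/yr.
Box B: F(B→C) = (1.3930 + 0.174) − 0.299 = 1.2680 Tg P/yr.
Box C: F(C→D) = (1.2680 + 0.326) − 0.616 = 0.97800 Tg P/yr.
Box D throughput = its input = 0.97800 Tg P/yr; τ = 189000 / 0.97800 = 193300 yr.

193000 yr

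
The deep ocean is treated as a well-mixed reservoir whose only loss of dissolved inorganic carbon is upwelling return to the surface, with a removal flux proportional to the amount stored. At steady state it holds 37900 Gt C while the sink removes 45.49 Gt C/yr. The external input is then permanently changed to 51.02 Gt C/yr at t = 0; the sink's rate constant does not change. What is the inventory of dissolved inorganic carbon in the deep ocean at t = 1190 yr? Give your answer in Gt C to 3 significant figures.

41400 Gt C

The sink rate constant is k = F₀/M₀ = 45.49/37900 = 0.001200 yr⁻¹.
Solving dM/dt = F₁ − kM with M(0) = M₀ gives M(t) = F₁/k + (M₀ − F₁/k)·e^(−kt).
F₁/k = 51.02/0.001200 = 42507 Gt C; kt = 0.001200 × 1190 = 1.428, e^(−kt) = 0.2397.
M(1190) = 42507 + (37900 − 42507) × 0.2397 = 42507 − 1104 = 41403 Gt C.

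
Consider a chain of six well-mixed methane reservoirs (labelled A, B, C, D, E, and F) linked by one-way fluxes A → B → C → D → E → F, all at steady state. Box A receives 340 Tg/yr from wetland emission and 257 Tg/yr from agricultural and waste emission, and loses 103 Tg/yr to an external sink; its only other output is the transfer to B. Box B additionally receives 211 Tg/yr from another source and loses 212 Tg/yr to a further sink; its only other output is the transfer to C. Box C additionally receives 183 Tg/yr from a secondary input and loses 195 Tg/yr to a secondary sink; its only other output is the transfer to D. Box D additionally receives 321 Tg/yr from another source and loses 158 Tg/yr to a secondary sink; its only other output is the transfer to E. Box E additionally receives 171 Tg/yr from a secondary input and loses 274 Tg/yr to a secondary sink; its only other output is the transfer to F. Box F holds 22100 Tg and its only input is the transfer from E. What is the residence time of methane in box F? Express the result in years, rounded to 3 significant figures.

40.9 yr

Box A: F(A→B) = (340 + 257) − 103 = 494.00 Tg/yr.
Box B: F(B→C) = (494.00 + 211) − 212 = 493.00 Tg/yr.
Box C: F(C→D) = (493.00 + 183) − 195 = 481.00 Tg/yr.
Box D: F(D→E) = (481.00 + 321) − 158 = 644.00 Tg/yr.
Box E: F(E→F) = (644.00 + 171) − 274 = 541.00 Tg/yr.
Box F throughput = its input = 541.00 Tg/yr; τ = 22100 / 541.00 = 40.85 yr.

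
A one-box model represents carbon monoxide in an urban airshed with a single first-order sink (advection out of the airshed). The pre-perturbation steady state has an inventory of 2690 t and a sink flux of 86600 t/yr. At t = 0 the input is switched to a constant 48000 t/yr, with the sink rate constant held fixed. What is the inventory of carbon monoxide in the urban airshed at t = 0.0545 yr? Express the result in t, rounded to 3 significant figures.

1700 t

τ = M₀/F₀ = 2690/86600 = 0.03106 yr; rate constant k = 1/τ.
New steady state M_∞ = F₁/k = F₁·τ = 48000 × 0.03106 = 1491.0 t.
M(t) = M_∞ + (M₀ − M_∞)·e^(−t/τ); t/τ = 0.0545/0.03106 = 1.755, so e^(−t/τ) = 0.1730.
M(t) = 1491.0 + 1199 × 0.1730 = 1698.4 t.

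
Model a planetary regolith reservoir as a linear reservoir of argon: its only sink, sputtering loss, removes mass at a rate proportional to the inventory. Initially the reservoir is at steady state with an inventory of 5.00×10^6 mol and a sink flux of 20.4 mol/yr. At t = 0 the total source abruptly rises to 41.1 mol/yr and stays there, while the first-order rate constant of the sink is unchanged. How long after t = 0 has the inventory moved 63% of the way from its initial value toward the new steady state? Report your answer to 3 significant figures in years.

τ = M₀/F₀ = 5.00×10^6/20.4 = 245100 yr.
The remaining gap fraction is e^(−t/τ); 63% covered ⇒ e^(−t/τ) = 0.370.
t = −τ ln(0.370) = 245100 × 0.9943 = 243700 yr.

244000 yr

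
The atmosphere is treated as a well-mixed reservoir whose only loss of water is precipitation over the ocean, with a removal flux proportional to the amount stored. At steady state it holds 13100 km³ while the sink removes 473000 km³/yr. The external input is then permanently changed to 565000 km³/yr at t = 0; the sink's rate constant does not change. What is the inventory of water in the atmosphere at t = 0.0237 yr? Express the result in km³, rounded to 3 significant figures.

Residence time τ = M₀/F₀ = 0.02770 yr. The eventual steady state is M_∞ = M₀·(F₁/F₀) = 13100 × 565000/473000 = 15648 km³.
The anomaly ΔM(t) = M(t) − M_∞ decays as ΔM₀·e^(−t/τ) with ΔM₀ = 13100 − 15648 = −2548 km³.
At t = 0.0237 yr, e^(−t/τ) = e^(−0.8557) = 0.4250, so ΔM = −1083 km³ and M = 15648 − 1083 = 14565 km³.

14600 km³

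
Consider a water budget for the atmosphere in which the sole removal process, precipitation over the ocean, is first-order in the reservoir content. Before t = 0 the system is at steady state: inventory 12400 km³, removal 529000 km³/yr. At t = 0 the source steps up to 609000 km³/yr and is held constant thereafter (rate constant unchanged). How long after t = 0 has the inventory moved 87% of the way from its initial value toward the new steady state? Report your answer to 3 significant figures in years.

0.0478 yr

τ = M₀/F₀ = 12400/529000 = 0.02344 yr.
The remaining gap fraction is e^(−t/τ); 87% covered ⇒ e^(−t/τ) = 0.130.
t = −τ ln(0.130) = 0.02344 × 2.040 = 0.04782 yr.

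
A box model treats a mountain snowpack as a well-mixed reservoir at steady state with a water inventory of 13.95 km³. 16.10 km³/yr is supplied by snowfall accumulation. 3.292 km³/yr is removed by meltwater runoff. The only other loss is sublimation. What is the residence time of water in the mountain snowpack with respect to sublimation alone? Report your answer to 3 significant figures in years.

At steady state ΣF_in = ΣF_out.
ΣF_in = 16.100 km³/yr.
Sublimation flux = ΣF_in − (3.292) = 16.100 − 3.292 = 12.81 km³/yr.
τ = M / F = 13.95 / 12.81 = 1.089 yr.

1.09 yr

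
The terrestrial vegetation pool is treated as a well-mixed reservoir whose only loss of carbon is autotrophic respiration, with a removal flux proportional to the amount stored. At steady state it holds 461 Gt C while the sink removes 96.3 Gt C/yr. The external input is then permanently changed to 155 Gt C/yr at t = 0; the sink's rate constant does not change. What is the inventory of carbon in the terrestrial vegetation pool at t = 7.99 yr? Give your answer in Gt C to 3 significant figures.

689 Gt C

τ = M₀/F₀ = 461/96.3 = 4.787 yr; rate constant k = 1/τ.
New steady state M_∞ = F₁/k = F₁·τ = 155 × 4.787 = 742.00 Gt C.
M(t) = M_∞ + (M₀ − M_∞)·e^(−t/τ); t/τ = 7.99/4.787 = 1.669, so e^(−t/τ) = 0.1884.
M(t) = 742.00 − 281.0 × 0.1884 = 689.06 Gt C.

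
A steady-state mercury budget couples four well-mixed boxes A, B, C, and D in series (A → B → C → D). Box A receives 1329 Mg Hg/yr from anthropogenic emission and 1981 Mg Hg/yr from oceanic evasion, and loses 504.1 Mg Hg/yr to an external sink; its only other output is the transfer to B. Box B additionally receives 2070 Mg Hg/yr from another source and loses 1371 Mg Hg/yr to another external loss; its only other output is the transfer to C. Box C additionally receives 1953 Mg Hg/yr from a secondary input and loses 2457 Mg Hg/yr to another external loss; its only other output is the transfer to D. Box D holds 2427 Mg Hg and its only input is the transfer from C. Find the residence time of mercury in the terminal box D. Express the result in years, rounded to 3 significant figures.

Box A: F(A→B) = (1329 + 1981) − 504.1 = 2805.9 Mg Hg/yr.
Box B: F(B→C) = (2805.9 + 2070) − 1371 = 3504.9 Mg Hg/yr.
Box C: F(C→D) = (3504.9 + 1953) − 2457 = 3000.9 Mg Hg/yr.
Box D throughput = its input = 3000.9 Mg Hg/yr; τ = 2427 / 3000.9 = 0.8088 yr.

0.809 yr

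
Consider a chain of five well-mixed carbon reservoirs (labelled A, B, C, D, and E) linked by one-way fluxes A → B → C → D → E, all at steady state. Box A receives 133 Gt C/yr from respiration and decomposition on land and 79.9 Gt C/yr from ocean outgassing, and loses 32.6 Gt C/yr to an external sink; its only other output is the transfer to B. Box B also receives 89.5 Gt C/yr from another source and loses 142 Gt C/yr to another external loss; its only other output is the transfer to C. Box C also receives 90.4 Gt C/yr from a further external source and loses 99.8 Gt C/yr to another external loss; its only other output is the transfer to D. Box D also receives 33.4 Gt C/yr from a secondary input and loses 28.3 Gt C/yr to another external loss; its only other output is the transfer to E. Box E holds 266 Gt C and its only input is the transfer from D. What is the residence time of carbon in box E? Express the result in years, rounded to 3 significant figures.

2.15 yr

Box A: F(A→B) = (133 + 79.9) − 32.6 = 180.30 Gt C/yr.
Box B: F(B→C) = (180.30 + 89.5) − 142 = 127.80 Gt C/yr.
Box C: F(C→D) = (127.80 + 90.4) − 99.8 = 118.40 Gt C/yr.
Box D: F(D→E) = (118.40 + 33.4) − 28.3 = 123.50 Gt C/yr.
Box E throughput = its input = 123.50 Gt C/yr; τ = 266 / 123.50 = 2.154 yr.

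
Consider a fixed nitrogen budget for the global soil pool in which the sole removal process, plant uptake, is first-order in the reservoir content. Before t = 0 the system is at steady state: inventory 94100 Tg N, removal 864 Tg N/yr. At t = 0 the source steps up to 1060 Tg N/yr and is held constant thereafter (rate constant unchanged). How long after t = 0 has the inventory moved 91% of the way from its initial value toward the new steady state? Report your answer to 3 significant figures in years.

τ = M₀/F₀ = 94100/864 = 108.9 yr.
The remaining gap fraction is e^(−t/τ); 91% covered ⇒ e^(−t/τ) = 0.0900.
t = −τ ln(0.0900) = 108.9 × 2.408 = 262.3 yr.

262 yr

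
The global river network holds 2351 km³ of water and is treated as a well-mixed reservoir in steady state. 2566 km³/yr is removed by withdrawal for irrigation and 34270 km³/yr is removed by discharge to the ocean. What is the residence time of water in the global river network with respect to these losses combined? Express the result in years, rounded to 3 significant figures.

0.0638 yr

Total removal = 2566 + 34270 = 36836 km³/yr.
τ = M / ΣF_out = 2351 / 36836 = 0.06382 yr.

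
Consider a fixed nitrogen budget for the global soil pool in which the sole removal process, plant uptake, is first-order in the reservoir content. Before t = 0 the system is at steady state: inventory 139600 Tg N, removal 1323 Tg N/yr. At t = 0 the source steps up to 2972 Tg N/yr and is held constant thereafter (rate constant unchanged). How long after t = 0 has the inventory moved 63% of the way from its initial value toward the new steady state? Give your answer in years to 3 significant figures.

105 yr

τ = M₀/F₀ = 139600/1323 = 105.5 yr.
The remaining gap fraction is e^(−t/τ); 63% covered ⇒ e^(−t/τ) = 0.370.
t = −τ ln(0.370) = 105.5 × 0.9943 = 104.9 yr.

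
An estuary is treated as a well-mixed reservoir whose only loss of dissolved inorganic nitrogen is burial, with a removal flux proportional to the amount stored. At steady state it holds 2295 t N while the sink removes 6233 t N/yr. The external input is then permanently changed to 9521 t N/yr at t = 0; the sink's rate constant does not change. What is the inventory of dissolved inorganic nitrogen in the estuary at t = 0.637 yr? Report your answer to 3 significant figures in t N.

The sink rate constant is k = F₀/M₀ = 6233/2295 = 2.716 yr⁻¹.
Solving dM/dt = F₁ − kM with M(0) = M₀ gives M(t) = F₁/k + (M₀ − F₁/k)·e^(−kt).
F₁/k = 9521/2.716 = 3505.6 t N; kt = 2.716 × 0.637 = 1.730, e^(−kt) = 0.1773.
M(0.637) = 3505.6 + (2295 − 3505.6) × 0.1773 = 3505.6 − 214.6 = 3291.0 t N.

3290 t N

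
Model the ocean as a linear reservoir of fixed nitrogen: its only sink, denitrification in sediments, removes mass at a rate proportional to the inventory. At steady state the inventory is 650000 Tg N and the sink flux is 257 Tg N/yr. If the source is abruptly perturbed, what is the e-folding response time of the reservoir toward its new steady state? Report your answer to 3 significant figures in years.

For a linear reservoir the response time equals the residence time τ = M/F.
τ = 650000 / 257 = 2529 yr.

2530 yr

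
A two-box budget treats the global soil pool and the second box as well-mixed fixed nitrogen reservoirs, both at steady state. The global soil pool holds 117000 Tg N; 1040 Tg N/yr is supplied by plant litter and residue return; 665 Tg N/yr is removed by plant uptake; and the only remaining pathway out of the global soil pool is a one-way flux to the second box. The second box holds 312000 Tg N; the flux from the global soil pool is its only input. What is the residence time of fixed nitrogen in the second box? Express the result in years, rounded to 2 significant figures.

830 yr

Balance the global soil pool: ΣF_in = 1040.0 Tg N/yr.
Flux to the second box = ΣF_in − (665) = 375.00 Tg N/yr.
At steady state the output of the second box equals its input, 375.00 Tg N/yr.
τ = M / F = 312000 / 375.00 = 832.0 yr.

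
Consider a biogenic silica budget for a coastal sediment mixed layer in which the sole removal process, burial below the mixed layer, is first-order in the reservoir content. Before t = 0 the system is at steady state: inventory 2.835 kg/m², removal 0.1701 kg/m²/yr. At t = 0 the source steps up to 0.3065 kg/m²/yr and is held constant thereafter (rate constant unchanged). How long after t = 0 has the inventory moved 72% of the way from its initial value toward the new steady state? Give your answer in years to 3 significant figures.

21.2 yr

τ = M₀/F₀ = 2.835/0.1701 = 16.67 yr.
The remaining gap fraction is e^(−t/τ); 72% covered ⇒ e^(−t/τ) = 0.280.
t = −τ ln(0.280) = 16.67 × 1.273 = 21.22 yr.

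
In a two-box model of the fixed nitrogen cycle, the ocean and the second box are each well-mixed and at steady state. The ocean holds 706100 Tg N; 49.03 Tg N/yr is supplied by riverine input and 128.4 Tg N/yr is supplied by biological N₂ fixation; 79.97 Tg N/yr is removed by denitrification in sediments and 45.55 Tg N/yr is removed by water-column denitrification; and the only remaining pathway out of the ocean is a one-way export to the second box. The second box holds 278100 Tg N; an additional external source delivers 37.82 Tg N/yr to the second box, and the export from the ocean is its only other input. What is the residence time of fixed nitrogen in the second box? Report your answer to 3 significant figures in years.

3100 yr

Balance the ocean: ΣF_in = 49.03 + 128.4 = 177.43 Tg N/yr.
Export to the second box = ΣF_in − (79.97 + 45.55) = 51.910 Tg N/yr.
Total input to the second box = 51.910 + 37.82 = 89.730 Tg N/yr; at steady state this equals its total output.
τ = M / F = 278100 / 89.730 = 3099 yr.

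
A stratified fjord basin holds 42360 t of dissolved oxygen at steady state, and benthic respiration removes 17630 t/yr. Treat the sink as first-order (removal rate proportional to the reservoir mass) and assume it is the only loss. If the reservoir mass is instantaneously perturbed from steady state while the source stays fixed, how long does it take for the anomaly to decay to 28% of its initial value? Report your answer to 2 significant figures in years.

3.1 yr

For a linear reservoir the anomaly decays as exp(−t/τ) with τ = M/F = 42360/17630 = 2.403 yr.
exp(−t/τ) = 0.28 ⇒ t = −τ ln(0.28) = 2.403 × 1.273 = 3.059 yr.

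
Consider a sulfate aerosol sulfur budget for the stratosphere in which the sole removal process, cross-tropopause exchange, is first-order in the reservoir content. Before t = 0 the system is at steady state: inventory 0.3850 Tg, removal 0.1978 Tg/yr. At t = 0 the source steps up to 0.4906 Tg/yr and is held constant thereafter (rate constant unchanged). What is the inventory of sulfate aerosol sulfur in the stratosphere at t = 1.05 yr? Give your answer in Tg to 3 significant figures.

0.623 Tg

The sink rate constant is k = F₀/M₀ = 0.1978/0.3850 = 0.5138 yr⁻¹.
Solving dM/dt = F₁ − kM with M(0) = M₀ gives M(t) = F₁/k + (M₀ − F₁/k)·e^(−kt).
F₁/k = 0.4906/0.5138 = 0.95491 Tg; kt = 0.5138 × 1.05 = 0.5395, e^(−kt) = 0.5831.
M(1.05) = 0.95491 + (0.3850 − 0.95491) × 0.5831 = 0.95491 − 0.3323 = 0.62261 Tg.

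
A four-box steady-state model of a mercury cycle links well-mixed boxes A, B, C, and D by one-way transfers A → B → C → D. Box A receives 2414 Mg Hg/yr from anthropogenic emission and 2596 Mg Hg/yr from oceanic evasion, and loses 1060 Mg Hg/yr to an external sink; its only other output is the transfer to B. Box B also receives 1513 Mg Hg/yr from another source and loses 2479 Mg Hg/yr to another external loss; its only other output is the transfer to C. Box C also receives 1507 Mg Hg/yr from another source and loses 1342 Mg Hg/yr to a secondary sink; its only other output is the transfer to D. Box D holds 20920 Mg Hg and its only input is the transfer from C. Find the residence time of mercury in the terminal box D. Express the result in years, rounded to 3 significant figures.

Box A: F(A→B) = (2414 + 2596) − 1060 = 3950.0 Mg Hg/yr.
Box B: F(B→C) = (3950.0 + 1513) − 2479 = 2984.0 Mg Hg/yr.
Box C: F(C→D) = (2984.0 + 1507) − 1342 = 3149.0 Mg Hg/yr.
Box D throughput = its input = 3149.0 Mg Hg/yr; τ = 20920 / 3149.0 = 6.643 yr.

6.64 yr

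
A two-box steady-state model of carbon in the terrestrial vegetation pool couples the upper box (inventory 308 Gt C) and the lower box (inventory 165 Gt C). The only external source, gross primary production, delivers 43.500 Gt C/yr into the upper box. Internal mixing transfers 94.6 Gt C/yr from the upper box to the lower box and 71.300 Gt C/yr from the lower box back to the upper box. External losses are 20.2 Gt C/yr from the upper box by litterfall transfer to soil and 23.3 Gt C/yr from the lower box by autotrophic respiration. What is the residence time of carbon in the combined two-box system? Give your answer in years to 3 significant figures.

For the system as a whole, the A↔B exchange is internal and contributes nothing to the throughput; only the external sinks remove mass.
M_total = 308 + 165 = 473.00 Gt C.
ΣF_external_out = 20.2 + 23.3 = 43.500 Gt C/yr.
τ = M_total / ΣF_ext = 473.00 / 43.500 = 10.87 yr.

10.9 yr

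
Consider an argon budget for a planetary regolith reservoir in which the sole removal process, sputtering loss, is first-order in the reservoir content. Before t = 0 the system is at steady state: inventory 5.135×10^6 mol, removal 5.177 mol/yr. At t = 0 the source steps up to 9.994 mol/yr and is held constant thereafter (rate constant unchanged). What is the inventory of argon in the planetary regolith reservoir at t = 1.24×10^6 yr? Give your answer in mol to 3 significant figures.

8.54×10^6 mol

The sink rate constant is k = F₀/M₀ = 5.177/5.135×10^6 = 1.008×10^-6 yr⁻¹.
Solving dM/dt = F₁ − kM with M(0) = M₀ gives M(t) = F₁/k + (M₀ − F₁/k)·e^(−kt).
F₁/k = 9.994/1.008×10^-6 = 9.9129×10^6 mol; kt = 1.008×10^-6 × 1.24×10^6 = 1.250, e^(−kt) = 0.2865.
M(1.24×10^6) = 9.9129×10^6 + (5.135×10^6 − 9.9129×10^6) × 0.2865 = 9.9129×10^6 − 1.369×10^6 = 8.5442×10^6 mol.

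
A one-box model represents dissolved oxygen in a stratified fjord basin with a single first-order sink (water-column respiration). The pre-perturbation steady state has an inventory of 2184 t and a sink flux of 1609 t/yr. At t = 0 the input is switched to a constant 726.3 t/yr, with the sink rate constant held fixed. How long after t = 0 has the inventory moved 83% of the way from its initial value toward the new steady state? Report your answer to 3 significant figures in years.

2.41 yr

τ = M₀/F₀ = 2184/1609 = 1.357 yr.
The remaining gap fraction is e^(−t/τ); 83% covered ⇒ e^(−t/τ) = 0.170.
t = −τ ln(0.170) = 1.357 × 1.772 = 2.405 yr.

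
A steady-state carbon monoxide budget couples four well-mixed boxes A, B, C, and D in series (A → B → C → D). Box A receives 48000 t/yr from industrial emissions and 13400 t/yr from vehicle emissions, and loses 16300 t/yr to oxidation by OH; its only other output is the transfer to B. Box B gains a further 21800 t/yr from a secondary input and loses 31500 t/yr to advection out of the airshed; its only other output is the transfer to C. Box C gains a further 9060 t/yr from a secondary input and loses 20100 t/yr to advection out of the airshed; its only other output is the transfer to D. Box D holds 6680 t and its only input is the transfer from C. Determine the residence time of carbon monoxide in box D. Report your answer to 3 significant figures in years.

Box A: F(A→B) = (48000 + 13400) − 16300 = 45100 t/yr.
Box B: F(B→C) = (45100 + 21800) − 31500 = 35400 t/yr.
Box C: F(C→D) = (35400 + 9060) − 20100 = 24360 t/yr.
Box D throughput = its input = 24360 t/yr; τ = 6680 / 24360 = 0.2742 yr.

0.274 yr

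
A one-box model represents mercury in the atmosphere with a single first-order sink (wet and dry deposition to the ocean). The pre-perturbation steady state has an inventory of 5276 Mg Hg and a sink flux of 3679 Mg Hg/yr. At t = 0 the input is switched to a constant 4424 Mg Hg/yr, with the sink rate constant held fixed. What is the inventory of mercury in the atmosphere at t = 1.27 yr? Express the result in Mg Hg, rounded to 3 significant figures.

Residence time τ = M₀/F₀ = 1.434 yr. The eventual steady state is M_∞ = M₀·(F₁/F₀) = 5276 × 4424/3679 = 6344.4 Mg Hg.
The anomaly ΔM(t) = M(t) − M_∞ decays as ΔM₀·e^(−t/τ) with ΔM₀ = 5276 − 6344.4 = −1068 Mg Hg.
At t = 1.27 yr, e^(−t/τ) = e^(−0.8856) = 0.4125, so ΔM = −440.7 Mg Hg and M = 6344.4 − 440.7 = 5903.7 Mg Hg.

5900 Mg Hg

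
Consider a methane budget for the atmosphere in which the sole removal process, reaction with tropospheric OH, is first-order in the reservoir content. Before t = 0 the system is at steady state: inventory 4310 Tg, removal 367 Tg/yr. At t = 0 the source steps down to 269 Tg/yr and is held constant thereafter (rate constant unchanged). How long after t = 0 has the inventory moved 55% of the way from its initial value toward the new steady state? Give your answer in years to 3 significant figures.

τ = M₀/F₀ = 4310/367 = 11.74 yr.
The remaining gap fraction is e^(−t/τ); 55% covered ⇒ e^(−t/τ) = 0.450.
t = −τ ln(0.450) = 11.74 × 0.7985 = 9.378 yr.

9.38 yr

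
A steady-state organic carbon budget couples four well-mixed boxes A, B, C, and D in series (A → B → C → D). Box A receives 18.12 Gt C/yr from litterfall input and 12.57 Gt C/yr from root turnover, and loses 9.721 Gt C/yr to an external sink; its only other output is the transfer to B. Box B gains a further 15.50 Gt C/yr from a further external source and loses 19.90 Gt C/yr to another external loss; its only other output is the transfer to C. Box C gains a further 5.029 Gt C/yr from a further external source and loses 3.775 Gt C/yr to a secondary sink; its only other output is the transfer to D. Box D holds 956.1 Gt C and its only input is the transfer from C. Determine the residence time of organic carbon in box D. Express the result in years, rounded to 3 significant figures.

Box A: F(A→B) = (18.12 + 12.57) − 9.721 = 20.969 Gt C/yr.
Box B: F(B→C) = (20.969 + 15.50) − 19.90 = 16.569 Gt C/yr.
Box C: F(C→D) = (16.569 + 5.029) − 3.775 = 17.823 Gt C/yr.
Box D throughput = its input = 17.823 Gt C/yr; τ = 956.1 / 17.823 = 53.64 yr.

53.6 yr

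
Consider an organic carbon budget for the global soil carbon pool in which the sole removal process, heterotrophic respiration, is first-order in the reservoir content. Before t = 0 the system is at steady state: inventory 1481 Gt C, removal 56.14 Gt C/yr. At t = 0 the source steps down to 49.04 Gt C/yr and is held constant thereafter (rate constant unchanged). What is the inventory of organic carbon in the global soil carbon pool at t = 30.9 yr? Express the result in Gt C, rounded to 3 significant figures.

τ = M₀/F₀ = 1481/56.14 = 26.38 yr; rate constant k = 1/τ.
New steady state M_∞ = F₁/k = F₁·τ = 49.04 × 26.38 = 1293.7 Gt C.
M(t) = M_∞ + (M₀ − M_∞)·e^(−t/τ); t/τ = 30.9/26.38 = 1.171, so e^(−t/τ) = 0.3100.
M(t) = 1293.7 + 187.3 × 0.3100 = 1351.8 Gt C.

1350 Gt C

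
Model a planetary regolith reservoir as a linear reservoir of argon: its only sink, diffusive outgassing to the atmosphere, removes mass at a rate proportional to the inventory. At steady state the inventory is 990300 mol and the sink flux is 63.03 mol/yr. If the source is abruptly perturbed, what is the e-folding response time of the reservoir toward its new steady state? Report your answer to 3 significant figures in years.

15700 yr

For a linear reservoir the response time equals the residence time τ = M/F.
τ = 990300 / 63.03 = 15710 yr.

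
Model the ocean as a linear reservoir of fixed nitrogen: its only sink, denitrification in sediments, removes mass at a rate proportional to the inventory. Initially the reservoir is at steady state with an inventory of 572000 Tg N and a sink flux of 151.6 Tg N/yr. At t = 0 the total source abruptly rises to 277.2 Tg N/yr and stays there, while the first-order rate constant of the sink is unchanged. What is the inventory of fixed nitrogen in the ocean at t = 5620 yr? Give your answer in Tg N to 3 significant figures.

τ = M₀/F₀ = 572000/151.6 = 3773 yr; rate constant k = 1/τ.
New steady state M_∞ = F₁/k = F₁·τ = 277.2 × 3773 = 1.0459×10^6 Tg N.
M(t) = M_∞ + (M₀ − M_∞)·e^(−t/τ); t/τ = 5620/3773 = 1.489, so e^(−t/τ) = 0.2255.
M(t) = 1.0459×10^6 − 473900 × 0.2255 = 939040 Tg N.

939000 Tg N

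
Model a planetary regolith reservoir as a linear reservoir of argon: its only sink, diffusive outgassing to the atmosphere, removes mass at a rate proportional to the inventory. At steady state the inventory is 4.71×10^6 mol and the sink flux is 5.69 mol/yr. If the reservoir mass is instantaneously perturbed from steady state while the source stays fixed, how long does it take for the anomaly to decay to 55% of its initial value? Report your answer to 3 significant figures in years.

For a linear reservoir the anomaly decays as exp(−t/τ) with τ = M/F = 4.71×10^6/5.69 = 827800 yr.
exp(−t/τ) = 0.55 ⇒ t = −τ ln(0.55) = 827800 × 0.5978 = 494900 yr.

495000 yr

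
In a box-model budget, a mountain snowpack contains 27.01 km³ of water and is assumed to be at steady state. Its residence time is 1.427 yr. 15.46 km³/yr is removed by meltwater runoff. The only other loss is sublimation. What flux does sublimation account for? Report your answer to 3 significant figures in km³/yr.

Total removal F = M/τ = 27.01 / 1.427 = 18.93 km³/yr.
Sublimation = F − (15.46) = 18.93 − 15.46 = 3.468 km³/yr.

3.47 km³/yr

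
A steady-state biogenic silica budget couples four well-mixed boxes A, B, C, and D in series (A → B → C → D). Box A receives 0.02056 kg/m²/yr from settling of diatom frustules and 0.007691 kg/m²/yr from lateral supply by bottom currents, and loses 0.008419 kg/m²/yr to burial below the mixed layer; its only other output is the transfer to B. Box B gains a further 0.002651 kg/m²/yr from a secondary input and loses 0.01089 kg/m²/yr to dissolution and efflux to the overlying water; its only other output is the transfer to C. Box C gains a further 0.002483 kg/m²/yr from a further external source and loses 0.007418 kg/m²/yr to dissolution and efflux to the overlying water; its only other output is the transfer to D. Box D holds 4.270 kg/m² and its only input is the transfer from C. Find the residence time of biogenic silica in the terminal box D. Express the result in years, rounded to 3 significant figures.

641 yr

Box A: F(A→B) = (0.02056 + 0.007691) − 0.008419 = 0.019832 kg/m²/yr.
Box B: F(B→C) = (0.019832 + 0.002651) − 0.01089 = 0.011593 kg/m²/yr.
Box C: F(C→D) = (0.011593 + 0.002483) − 0.007418 = 0.0066580 kg/m²/yr.
Box D throughput = its input = 0.0066580 kg/m²/yr; τ = 4.270 / 0.0066580 = 641.3 yr.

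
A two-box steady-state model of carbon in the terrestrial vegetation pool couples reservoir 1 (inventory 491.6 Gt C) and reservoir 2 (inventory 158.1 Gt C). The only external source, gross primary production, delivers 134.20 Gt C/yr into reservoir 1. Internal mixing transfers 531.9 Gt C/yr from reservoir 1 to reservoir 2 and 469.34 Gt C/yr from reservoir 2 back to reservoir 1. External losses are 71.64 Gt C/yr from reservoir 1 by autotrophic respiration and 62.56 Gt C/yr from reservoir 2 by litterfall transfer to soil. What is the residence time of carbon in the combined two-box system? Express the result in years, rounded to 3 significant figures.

Residence time in the combined system uses the total inventory and the total *external* removal — internal exchanges between the two boxes cancel.
M_total = 491.6 + 158.1 = 649.70 Gt C.
ΣF_external_out = 71.64 + 62.56 = 134.20 Gt C/yr.
τ = M_total / ΣF_ext = 649.70 / 134.20 = 4.841 yr.

4.84 yr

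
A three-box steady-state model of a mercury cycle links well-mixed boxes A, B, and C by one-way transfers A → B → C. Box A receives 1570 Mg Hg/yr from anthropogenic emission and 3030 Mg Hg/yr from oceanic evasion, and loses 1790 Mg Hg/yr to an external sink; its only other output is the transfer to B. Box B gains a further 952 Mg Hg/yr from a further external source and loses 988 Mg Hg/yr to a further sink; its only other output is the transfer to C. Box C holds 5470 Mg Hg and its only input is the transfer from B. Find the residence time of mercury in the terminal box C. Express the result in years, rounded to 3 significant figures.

1.97 yr

Box A: F(A→B) = (1570 + 3030) − 1790 = 2810.0 Mg Hg/yr.
Box B: F(B→C) = (2810.0 + 952) − 988 = 2774.0 Mg Hg/yr.
Box C throughput = its input = 2774.0 Mg Hg/yr; τ = 5470 / 2774.0 = 1.972 yr.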